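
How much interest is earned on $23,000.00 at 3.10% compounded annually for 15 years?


Compound interest earned = final amount − principal.
A = P(1 + r/n)^(nt) = $23,000.00 × (1 + 0.031/1)^(1 × 15) = $36,358.66
Interest = A − P = $36,358.66 − $23,000.00 = $13,358.66

Interest = A - P = $13,358.66


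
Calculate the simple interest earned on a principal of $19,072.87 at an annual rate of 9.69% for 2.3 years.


Simple interest formula: I = P × r × t
I = $19,072.87 × 0.0969 × 2.3
I = $4,250.77

I = P × r × t = $4,250.77


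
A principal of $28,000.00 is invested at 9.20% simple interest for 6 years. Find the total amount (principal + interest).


Total amount formula: A = P(1 + rt) = P + P·r·t
Interest: I = P × r × t = $28,000.00 × 0.092 × 6 = $15,456.00
A = P + I = $28,000.00 + $15,456.00 = $43,456.00

A = P + I = P(1 + rt) = $43,456.00


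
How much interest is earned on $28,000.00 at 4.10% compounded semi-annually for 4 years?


Compound interest earned = final amount − principal.
A = P(1 + r/n)^(nt) = $28,000.00 × (1 + 0.041/2)^(2 × 4) = $32,935.34
Interest = A − P = $32,935.34 − $28,000.00 = $4,935.34

Interest = A - P = $4,935.34


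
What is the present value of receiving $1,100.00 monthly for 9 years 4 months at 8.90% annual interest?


Present value of an ordinary annuity: PV = PMT × (1 − (1 + r)^(−n)) / r
Monthly rate r = 0.089/12 ≈ 0.00741667, n = 112
PV = $1,100.00 × (1 − (1 + 0.089/12)^(−112)) / (0.089/12)
PV = $1,100.00 × 75.897109
PV = $83,486.82

PV = PMT × (1-(1+r)^(-n))/r = $83,486.82


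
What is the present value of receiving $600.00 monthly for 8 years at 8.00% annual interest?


Present value of an ordinary annuity: PV = PMT × (1 − (1 + r)^(−n)) / r
Monthly rate r = 0.08/12 ≈ 0.00666667, n = 96
PV = $600.00 × (1 − (1 + 0.08/12)^(−96)) / (0.08/12)
PV = $600.00 × 70.737970
PV = $42,442.78

PV = PMT × (1-(1+r)^(-n))/r = $42,442.78


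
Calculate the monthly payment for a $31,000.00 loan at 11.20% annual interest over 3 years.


Loan payment formula: PMT = PV × r / (1 − (1 + r)^(−n))
Monthly rate r = 0.112/12 ≈ 0.00933333, n = 36 months
Denominator: 1 − (1 + 0.112/12)^(−36) = 0.284262
PMT = $31,000.00 × (0.112/12) / 0.284262
PMT = $1,017.84 per month

PMT = PV × r / (1-(1+r)^(-n)) = $1,017.84/month


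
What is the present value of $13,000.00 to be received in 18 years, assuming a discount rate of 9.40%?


Present value formula: PV = FV / (1 + r)^t
PV = $13,000.00 / (1 + 0.094)^18
PV = $13,000.00 / 5.038622
PV = $2,580.07

PV = FV / (1 + r)^t = $2,580.07


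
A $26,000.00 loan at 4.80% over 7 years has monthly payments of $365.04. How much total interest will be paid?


Total paid over the life of the loan = PMT × n.
Total paid = $365.04 × 84 = $30,663.36
Total interest = total paid − principal = $30,663.36 − $26,000.00 = $4,663.36

Total interest = (PMT × n) - PV = $4,663.36


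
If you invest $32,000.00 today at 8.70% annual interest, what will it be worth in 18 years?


Future value formula: FV = PV × (1 + r)^t
FV = $32,000.00 × (1 + 0.087)^18
FV = $32,000.00 × 4.488816
FV = $143,642.11

FV = PV × (1 + r)^t = $143,642.11


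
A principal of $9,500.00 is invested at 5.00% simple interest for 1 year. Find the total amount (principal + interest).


Total amount formula: A = P(1 + rt) = P + P·r·t
Interest: I = P × r × t = $9,500.00 × 0.05 × 1 = $475.00
A = P + I = $9,500.00 + $475.00 = $9,975.00

A = P + I = P(1 + rt) = $9,975.00


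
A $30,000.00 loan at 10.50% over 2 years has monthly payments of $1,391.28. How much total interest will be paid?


Total paid over the life of the loan = PMT × n.
Total paid = $1,391.28 × 24 = $33,390.72
Total interest = total paid − principal = $33,390.72 − $30,000.00 = $3,390.72

Total interest = (PMT × n) - PV = $3,390.72


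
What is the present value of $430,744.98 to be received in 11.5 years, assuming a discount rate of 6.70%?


Present value formula: PV = FV / (1 + r)^t
PV = $430,744.98 / (1 + 0.067)^11.5
PV = $430,744.98 / 2.10809813
PV = $204,328.71

PV = FV / (1 + r)^t = $204,328.71


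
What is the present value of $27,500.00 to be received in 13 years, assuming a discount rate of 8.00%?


Present value formula: PV = FV / (1 + r)^t
PV = $27,500.00 / (1 + 0.08)^13
PV = $27,500.00 / 2.719624
PV = $10,111.69

PV = FV / (1 + r)^t = $10,111.69


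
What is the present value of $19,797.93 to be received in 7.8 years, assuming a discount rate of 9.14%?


Present value formula: PV = FV / (1 + r)^t
PV = $19,797.93 / (1 + 0.0914)^7.8
PV = $19,797.93 / 1.978221
PV = $10,007.95

PV = FV / (1 + r)^t = $10,007.95


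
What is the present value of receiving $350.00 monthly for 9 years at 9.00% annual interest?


Present value of an ordinary annuity: PV = PMT × (1 − (1 + r)^(−n)) / r
Monthly rate r = 0.09/12 = 0.0075, n = 108
PV = $350.00 × (1 − (1 + 0.09/12)^(−108)) / (0.09/12)
PV = $350.00 × 73.839382
PV = $25,843.78

PV = PMT × (1-(1+r)^(-n))/r = $25,843.78


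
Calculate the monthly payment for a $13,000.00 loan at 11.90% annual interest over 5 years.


Loan payment formula: PMT = PV × r / (1 − (1 + r)^(−n))
Monthly rate r = 0.119/12 ≈ 0.00991667, n = 60 months
Denominator: 1 − (1 + 0.119/12)^(−60) = 0.446819
PMT = $13,000.00 × (0.119/12) / 0.446819
PMT = $288.52 per month

PMT = PV × r / (1-(1+r)^(-n)) = $288.52/month


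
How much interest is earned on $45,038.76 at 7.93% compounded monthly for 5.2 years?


Compound interest earned = final amount − principal.
A = P(1 + r/n)^(nt) = $45,038.76 × (1 + 0.0793/12)^(12 × 5.2) = $67,933.34
Interest = A − P = $67,933.34 − $45,038.76 = $22,894.58

Interest = A - P = $22,894.58


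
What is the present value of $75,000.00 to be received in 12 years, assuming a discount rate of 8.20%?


Present value formula: PV = FV / (1 + r)^t
PV = $75,000.00 / (1 + 0.082)^12
PV = $75,000.00 / 2.574703
PV = $29,129.57

PV = FV / (1 + r)^t = $29,129.57


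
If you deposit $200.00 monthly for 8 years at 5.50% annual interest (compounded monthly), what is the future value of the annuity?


Future value of an ordinary annuity: FV = PMT × ((1 + r)^n − 1) / r
Monthly rate r = 0.055/12 ≈ 0.00458333, n = 96
FV = $200.00 × ((1 + 0.055/12)^96 − 1) / (0.055/12)
FV = $200.00 × 120.250282
FV = $24,050.06

FV = PMT × ((1+r)^n - 1)/r = $24,050.06


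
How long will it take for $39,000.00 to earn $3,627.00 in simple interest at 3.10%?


Rearrange the simple interest formula for t:
I = P × r × t  ⇒  t = I / (P × r)
t = $3,627.00 / ($39,000.00 × 0.031)
t = 3

t = I/(P×r) = 3 years


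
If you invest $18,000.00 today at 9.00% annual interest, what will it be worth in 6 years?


Future value formula: FV = PV × (1 + r)^t
FV = $18,000.00 × (1 + 0.09)^6
FV = $18,000.00 × 1.677100
FV = $30,187.80

FV = PV × (1 + r)^t = $30,187.80


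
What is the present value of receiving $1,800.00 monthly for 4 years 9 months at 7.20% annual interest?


Present value of an ordinary annuity: PV = PMT × (1 − (1 + r)^(−n)) / r
Monthly rate r = 0.072/12 = 0.006, n = 57
PV = $1,800.00 × (1 − (1 + 0.072/12)^(−57)) / (0.072/12)
PV = $1,800.00 × 48.154252
PV = $86,677.65

PV = PMT × (1-(1+r)^(-n))/r = $86,677.65


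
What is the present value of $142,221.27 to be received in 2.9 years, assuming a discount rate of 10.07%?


Present value formula: PV = FV / (1 + r)^t
PV = $142,221.27 / (1 + 0.1007)^2.9
PV = $142,221.27 / 1.3208089
PV = $107,677.40

PV = FV / (1 + r)^t = $107,677.40


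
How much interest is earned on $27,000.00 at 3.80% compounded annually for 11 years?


Compound interest earned = final amount − principal.
A = P(1 + r/n)^(nt) = $27,000.00 × (1 + 0.038/1)^(1 × 11) = $40,694.40
Interest = A − P = $40,694.40 − $27,000.00 = $13,694.40

Interest = A - P = $13,694.40


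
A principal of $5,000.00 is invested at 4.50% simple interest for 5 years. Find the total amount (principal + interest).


Total amount formula: A = P(1 + rt) = P + P·r·t
Interest: I = P × r × t = $5,000.00 × 0.045 × 5 = $1,125.00
A = P + I = $5,000.00 + $1,125.00 = $6,125.00

A = P + I = P(1 + rt) = $6,125.00


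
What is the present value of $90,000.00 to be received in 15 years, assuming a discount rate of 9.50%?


Present value formula: PV = FV / (1 + r)^t
PV = $90,000.00 / (1 + 0.095)^15
PV = $90,000.00 / 3.901322
PV = $23,069.10

PV = FV / (1 + r)^t = $23,069.10


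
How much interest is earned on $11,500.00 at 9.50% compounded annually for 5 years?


Compound interest earned = final amount − principal.
A = P(1 + r/n)^(nt) = $11,500.00 × (1 + 0.095/1)^(1 × 5) = $18,103.75
Interest = A − P = $18,103.75 − $11,500.00 = $6,603.75

Interest = A - P = $6,603.75


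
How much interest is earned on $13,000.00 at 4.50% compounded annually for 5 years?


Compound interest earned = final amount − principal.
A = P(1 + r/n)^(nt) = $13,000.00 × (1 + 0.045/1)^(1 × 5) = $16,200.37
Interest = A − P = $16,200.37 − $13,000.00 = $3,200.37

Interest = A - P = $3,200.37


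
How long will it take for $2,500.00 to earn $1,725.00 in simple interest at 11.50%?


Rearrange the simple interest formula for t:
I = P × r × t  ⇒  t = I / (P × r)
t = $1,725.00 / ($2,500.00 × 0.115)
t = 6

t = I/(P×r) = 6 years


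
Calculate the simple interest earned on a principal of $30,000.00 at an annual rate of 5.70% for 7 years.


Simple interest formula: I = P × r × t
I = $30,000.00 × 0.057 × 7
I = $11,970.00

I = P × r × t = $11,970.00


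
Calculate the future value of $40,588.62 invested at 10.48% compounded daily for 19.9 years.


Compound interest formula: A = P(1 + r/n)^(nt)
A = $40,588.62 × (1 + 0.1048/365)^(365 × 19.9)
Growth factor: (1 + 0.1048/365)^7263.5 = 8.0463668
A = $40,588.62 × 8.0463668
A = $326,590.92

A = P(1 + r/n)^(nt) = $326,590.92


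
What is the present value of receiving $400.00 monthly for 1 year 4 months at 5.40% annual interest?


Present value of an ordinary annuity: PV = PMT × (1 − (1 + r)^(−n)) / r
Monthly rate r = 0.054/12 = 0.0045, n = 16
PV = $400.00 × (1 − (1 + 0.054/12)^(−16)) / (0.054/12)
PV = $400.00 × 15.404177
PV = $6,161.67

PV = PMT × (1-(1+r)^(-n))/r = $6,161.67


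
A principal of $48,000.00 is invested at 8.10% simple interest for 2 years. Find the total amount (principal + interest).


Total amount formula: A = P(1 + rt) = P + P·r·t
Interest: I = P × r × t = $48,000.00 × 0.081 × 2 = $7,776.00
A = P + I = $48,000.00 + $7,776.00 = $55,776.00

A = P + I = P(1 + rt) = $55,776.00


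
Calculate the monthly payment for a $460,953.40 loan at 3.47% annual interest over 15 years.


Loan payment formula: PMT = PV × r / (1 − (1 + r)^(−n))
Monthly rate r = 0.0347/12 ≈ 0.00289167, n = 180 months
Denominator: 1 − (1 + 0.0347/12)^(−180) = 0.405330
PMT = $460,953.40 × (0.0347/12) / 0.405330
PMT = $3,288.49 per month

PMT = PV × r / (1-(1+r)^(-n)) = $3,288.49/month


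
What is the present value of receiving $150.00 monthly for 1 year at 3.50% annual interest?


Present value of an ordinary annuity: PV = PMT × (1 − (1 + r)^(−n)) / r
Monthly rate r = 0.035/12 ≈ 0.00291667, n = 12
PV = $150.00 × (1 − (1 + 0.035/12)^(−12)) / (0.035/12)
PV = $150.00 × 11.775563
PV = $1,766.33

PV = PMT × (1-(1+r)^(-n))/r = $1,766.33


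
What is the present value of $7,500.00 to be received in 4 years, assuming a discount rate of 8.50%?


Present value formula: PV = FV / (1 + r)^t
PV = $7,500.00 / (1 + 0.085)^4
PV = $7,500.00 / 1.385859
PV = $5,411.81

PV = FV / (1 + r)^t = $5,411.81


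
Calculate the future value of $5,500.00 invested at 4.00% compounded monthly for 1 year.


Compound interest formula: A = P(1 + r/n)^(nt)
A = $5,500.00 × (1 + 0.04/12)^(12 × 1)
Growth factor: (1 + 0.04/12)^12 = 1.040742
A = $5,500.00 × 1.040742
A = $5,724.08

A = P(1 + r/n)^(nt) = $5,724.08


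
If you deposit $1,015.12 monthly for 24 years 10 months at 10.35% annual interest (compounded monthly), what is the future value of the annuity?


Future value of an ordinary annuity: FV = PMT × ((1 + r)^n − 1) / r
Monthly rate r = 0.1035/12 = 0.008625, n = 298
FV = $1,015.12 × ((1 + 0.1035/12)^298 − 1) / (0.1035/12)
FV = $1,015.12 × 1382.707155
FV = $1,403,613.69

FV = PMT × ((1+r)^n - 1)/r = $1,403,613.69


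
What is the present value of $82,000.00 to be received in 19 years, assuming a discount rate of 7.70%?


Present value formula: PV = FV / (1 + r)^t
PV = $82,000.00 / (1 + 0.077)^19
PV = $82,000.00 / 4.093534
PV = $20,031.59

PV = FV / (1 + r)^t = $20,031.59


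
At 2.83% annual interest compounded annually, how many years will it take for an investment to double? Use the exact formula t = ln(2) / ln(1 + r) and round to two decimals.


Doubling condition: (1 + r)^t = 2
Take ln of both sides: t × ln(1 + r) = ln(2)
t = ln(2) / ln(1 + r)
t = 0.693147 / 0.027907
t = 24.84

t = ln(2) / ln(1 + r) = 24.84 years


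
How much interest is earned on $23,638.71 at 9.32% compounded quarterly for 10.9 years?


Compound interest earned = final amount − principal.
A = P(1 + r/n)^(nt) = $23,638.71 × (1 + 0.0932/4)^(4 × 10.9) = $64,528.78
Interest = A − P = $64,528.78 − $23,638.71 = $40,890.07

Interest = A - P = $40,890.07


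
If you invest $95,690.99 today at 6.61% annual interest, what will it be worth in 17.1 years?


Future value formula: FV = PV × (1 + r)^t
FV = $95,690.99 × (1 + 0.0661)^17.1
FV = $95,690.99 × 2.98775396
FV = $285,901.13

FV = PV × (1 + r)^t = $285,901.13


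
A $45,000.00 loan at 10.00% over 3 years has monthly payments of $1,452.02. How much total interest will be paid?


Total paid over the life of the loan = PMT × n.
Total paid = $1,452.02 × 36 = $52,272.72
Total interest = total paid − principal = $52,272.72 − $45,000.00 = $7,272.72

Total interest = (PMT × n) - PV = $7,272.72


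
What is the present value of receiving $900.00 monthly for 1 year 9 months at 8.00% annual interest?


Present value of an ordinary annuity: PV = PMT × (1 − (1 + r)^(−n)) / r
Monthly rate r = 0.08/12 ≈ 0.00666667, n = 21
PV = $900.00 × (1 − (1 + 0.08/12)^(−21)) / (0.08/12)
PV = $900.00 × 19.535665
PV = $17,582.10

PV = PMT × (1-(1+r)^(-n))/r = $17,582.10


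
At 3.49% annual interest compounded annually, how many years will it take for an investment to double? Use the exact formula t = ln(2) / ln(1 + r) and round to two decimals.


Doubling condition: (1 + r)^t = 2
Take ln of both sides: t × ln(1 + r) = ln(2)
t = ln(2) / ln(1 + r)
t = 0.693147 / 0.034305
t = 20.21

t = ln(2) / ln(1 + r) = 20.21 years


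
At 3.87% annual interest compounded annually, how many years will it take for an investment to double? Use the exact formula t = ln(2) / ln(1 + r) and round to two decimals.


Doubling condition: (1 + r)^t = 2
Take ln of both sides: t × ln(1 + r) = ln(2)
t = ln(2) / ln(1 + r)
t = 0.693147 / 0.037970
t = 18.26

t = ln(2) / ln(1 + r) = 18.26 years


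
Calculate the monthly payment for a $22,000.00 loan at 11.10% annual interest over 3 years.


Loan payment formula: PMT = PV × r / (1 − (1 + r)^(−n))
Monthly rate r = 0.111/12 = 0.00925, n = 36 months
Denominator: 1 − (1 + 0.111/12)^(−36) = 0.282132
PMT = $22,000.00 × (0.111/12) / 0.282132
PMT = $721.29 per month

PMT = PV × r / (1-(1+r)^(-n)) = $721.29/month


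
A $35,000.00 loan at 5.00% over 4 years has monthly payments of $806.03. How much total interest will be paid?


Total paid over the life of the loan = PMT × n.
Total paid = $806.03 × 48 = $38,689.44
Total interest = total paid − principal = $38,689.44 − $35,000.00 = $3,689.44

Total interest = (PMT × n) - PV = $3,689.44


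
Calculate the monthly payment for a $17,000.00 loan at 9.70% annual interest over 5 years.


Loan payment formula: PMT = PV × r / (1 − (1 + r)^(−n))
Monthly rate r = 0.097/12 ≈ 0.00808333, n = 60 months
Denominator: 1 − (1 + 0.097/12)^(−60) = 0.383101
PMT = $17,000.00 × (0.097/12) / 0.383101
PMT = $358.70 per month

PMT = PV × r / (1-(1+r)^(-n)) = $358.70/month


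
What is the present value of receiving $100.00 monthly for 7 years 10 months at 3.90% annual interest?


Present value of an ordinary annuity: PV = PMT × (1 − (1 + r)^(−n)) / r
Monthly rate r = 0.039/12 = 0.00325, n = 94
PV = $100.00 × (1 − (1 + 0.039/12)^(−94)) / (0.039/12)
PV = $100.00 × 80.886167
PV = $8,088.62

PV = PMT × (1-(1+r)^(-n))/r = $8,088.62


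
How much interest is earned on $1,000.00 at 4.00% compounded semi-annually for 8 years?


Compound interest earned = final amount − principal.
A = P(1 + r/n)^(nt) = $1,000.00 × (1 + 0.04/2)^(2 × 8) = $1,372.79
Interest = A − P = $1,372.79 − $1,000.00 = $372.79

Interest = A - P = $372.79


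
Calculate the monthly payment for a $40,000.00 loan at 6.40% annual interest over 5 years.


Loan payment formula: PMT = PV × r / (1 − (1 + r)^(−n))
Monthly rate r = 0.064/12 ≈ 0.00533333, n = 60 months
Denominator: 1 − (1 + 0.064/12)^(−60) = 0.273233
PMT = $40,000.00 × (0.064/12) / 0.273233
PMT = $780.77 per month

PMT = PV × r / (1-(1+r)^(-n)) = $780.77/month


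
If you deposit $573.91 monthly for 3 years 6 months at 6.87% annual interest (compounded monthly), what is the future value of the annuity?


Future value of an ordinary annuity: FV = PMT × ((1 + r)^n − 1) / r
Monthly rate r = 0.0687/12 = 0.005725, n = 42
FV = $573.91 × ((1 + 0.0687/12)^42 − 1) / (0.0687/12)
FV = $573.91 × 47.327439
FV = $27,161.69

FV = PMT × ((1+r)^n - 1)/r = $27,161.69


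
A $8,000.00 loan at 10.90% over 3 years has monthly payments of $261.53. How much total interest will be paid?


Total paid over the life of the loan = PMT × n.
Total paid = $261.53 × 36 = $9,415.08
Total interest = total paid − principal = $9,415.08 − $8,000.00 = $1,415.08

Total interest = (PMT × n) - PV = $1,415.08


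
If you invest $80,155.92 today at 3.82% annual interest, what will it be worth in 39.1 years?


Future value formula: FV = PV × (1 + r)^t
FV = $80,155.92 × (1 + 0.0382)^39.1
FV = $80,155.92 × 4.3309988
FV = $347,155.19

FV = PV × (1 + r)^t = $347,155.19


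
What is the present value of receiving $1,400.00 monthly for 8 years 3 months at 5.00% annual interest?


Present value of an ordinary annuity: PV = PMT × (1 − (1 + r)^(−n)) / r
Monthly rate r = 0.05/12 ≈ 0.00416667, n = 99
PV = $1,400.00 × (1 − (1 + 0.05/12)^(−99)) / (0.05/12)
PV = $1,400.00 × 80.985416
PV = $113,379.58

PV = PMT × (1-(1+r)^(-n))/r = $113,379.58


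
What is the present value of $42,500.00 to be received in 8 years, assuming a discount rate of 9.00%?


Present value formula: PV = FV / (1 + r)^t
PV = $42,500.00 / (1 + 0.09)^8
PV = $42,500.00 / 1.9925626
PV = $21,329.32

PV = FV / (1 + r)^t = $21,329.32


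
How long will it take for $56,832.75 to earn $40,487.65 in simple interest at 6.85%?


Rearrange the simple interest formula for t:
I = P × r × t  ⇒  t = I / (P × r)
t = $40,487.65 / ($56,832.75 × 0.0685)
t = 10.4

t = I/(P×r) = 10.4 years


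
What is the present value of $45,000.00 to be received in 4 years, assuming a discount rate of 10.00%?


Present value formula: PV = FV / (1 + r)^t
PV = $45,000.00 / (1 + 0.1)^4
PV = $45,000.00 / 1.464100
PV = $30,735.61

PV = FV / (1 + r)^t = $30,735.61


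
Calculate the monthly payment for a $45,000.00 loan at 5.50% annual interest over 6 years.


Loan payment formula: PMT = PV × r / (1 − (1 + r)^(−n))
Monthly rate r = 0.055/12 ≈ 0.00458333, n = 72 months
Denominator: 1 − (1 + 0.055/12)^(−72) = 0.28053403
PMT = $45,000.00 × (0.055/12) / 0.28053403
PMT = $735.20 per month

PMT = PV × r / (1-(1+r)^(-n)) = $735.20/month


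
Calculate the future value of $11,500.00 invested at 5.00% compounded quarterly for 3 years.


Compound interest formula: A = P(1 + r/n)^(nt)
A = $11,500.00 × (1 + 0.05/4)^(4 × 3)
Growth factor: (1 + 0.05/4)^12 = 1.160755
A = $11,500.00 × 1.160755
A = $13,348.68

A = P(1 + r/n)^(nt) = $13,348.68


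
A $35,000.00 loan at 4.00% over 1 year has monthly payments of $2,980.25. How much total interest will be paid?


Total paid over the life of the loan = PMT × n.
Total paid = $2,980.25 × 12 = $35,763.00
Total interest = total paid − principal = $35,763.00 − $35,000.00 = $763.00

Total interest = (PMT × n) - PV = $763.00


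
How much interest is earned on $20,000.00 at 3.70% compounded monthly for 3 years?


Compound interest earned = final amount − principal.
A = P(1 + r/n)^(nt) = $20,000.00 × (1 + 0.037/12)^(12 × 3) = $22,344.08
Interest = A − P = $22,344.08 − $20,000.00 = $2,344.08

Interest = A - P = $2,344.08


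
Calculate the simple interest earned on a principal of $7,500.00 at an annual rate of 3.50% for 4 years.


Simple interest formula: I = P × r × t
I = $7,500.00 × 0.035 × 4
I = $1,050.00

I = P × r × t = $1,050.00


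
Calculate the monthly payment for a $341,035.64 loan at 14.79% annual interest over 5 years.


Loan payment formula: PMT = PV × r / (1 − (1 + r)^(−n))
Monthly rate r = 0.1479/12 = 0.012325, n = 60 months
Denominator: 1 − (1 + 0.1479/12)^(−60) = 0.520485
PMT = $341,035.64 × (0.1479/12) / 0.520485
PMT = $8,075.67 per month

PMT = PV × r / (1-(1+r)^(-n)) = $8,075.67/month


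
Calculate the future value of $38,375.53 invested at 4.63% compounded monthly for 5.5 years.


Compound interest formula: A = P(1 + r/n)^(nt)
A = $38,375.53 × (1 + 0.0463/12)^(12 × 5.5)
Growth factor: (1 + 0.0463/12)^66 = 1.2893781
A = $38,375.53 × 1.2893781
A = $49,480.57

A = P(1 + r/n)^(nt) = $49,480.57


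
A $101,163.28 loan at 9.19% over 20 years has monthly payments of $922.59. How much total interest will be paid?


Total paid over the life of the loan = PMT × n.
Total paid = $922.59 × 240 = $221,421.60
Total interest = total paid − principal = $221,421.60 − $101,163.28 = $120,258.32

Total interest = (PMT × n) - PV = $120,258.32


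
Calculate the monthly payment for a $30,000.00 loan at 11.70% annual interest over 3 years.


Loan payment formula: PMT = PV × r / (1 − (1 + r)^(−n))
Monthly rate r = 0.117/12 = 0.00975, n = 36 months
Denominator: 1 − (1 + 0.117/12)^(−36) = 0.294818
PMT = $30,000.00 × (0.117/12) / 0.294818
PMT = $992.14 per month

PMT = PV × r / (1-(1+r)^(-n)) = $992.14/month


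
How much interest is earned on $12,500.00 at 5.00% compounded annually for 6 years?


Compound interest earned = final amount − principal.
A = P(1 + r/n)^(nt) = $12,500.00 × (1 + 0.05/1)^(1 × 6) = $16,751.20
Interest = A − P = $16,751.20 − $12,500.00 = $4,251.20

Interest = A - P = $4,251.20


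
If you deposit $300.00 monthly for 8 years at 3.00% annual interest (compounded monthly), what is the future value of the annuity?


Future value of an ordinary annuity: FV = PMT × ((1 + r)^n − 1) / r
Monthly rate r = 0.03/12 = 0.0025, n = 96
FV = $300.00 × ((1 + 0.03/12)^96 − 1) / (0.03/12)
FV = $300.00 × 108.347387
FV = $32,504.22

FV = PMT × ((1+r)^n - 1)/r = $32,504.22


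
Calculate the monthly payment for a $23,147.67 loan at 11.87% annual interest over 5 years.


Loan payment formula: PMT = PV × r / (1 − (1 + r)^(−n))
Monthly rate r = 0.1187/12 ≈ 0.00989167, n = 60 months
Denominator: 1 − (1 + 0.1187/12)^(−60) = 0.445996
PMT = $23,147.67 × (0.1187/12) / 0.445996
PMT = $513.39 per month

PMT = PV × r / (1-(1+r)^(-n)) = $513.39/month


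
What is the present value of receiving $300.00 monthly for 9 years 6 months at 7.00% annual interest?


Present value of an ordinary annuity: PV = PMT × (1 − (1 + r)^(−n)) / r
Monthly rate r = 0.07/12 ≈ 0.00583333, n = 114
PV = $300.00 × (1 − (1 + 0.07/12)^(−114)) / (0.07/12)
PV = $300.00 × 83.096897
PV = $24,929.07

PV = PMT × (1-(1+r)^(-n))/r = $24,929.07


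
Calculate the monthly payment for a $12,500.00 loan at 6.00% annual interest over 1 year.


Loan payment formula: PMT = PV × r / (1 − (1 + r)^(−n))
Monthly rate r = 0.06/12 = 0.005, n = 12 months
Denominator: 1 − (1 + 0.06/12)^(−12) = 0.0580947
PMT = $12,500.00 × (0.06/12) / 0.0580947
PMT = $1,075.83 per month

PMT = PV × r / (1-(1+r)^(-n)) = $1,075.83/month


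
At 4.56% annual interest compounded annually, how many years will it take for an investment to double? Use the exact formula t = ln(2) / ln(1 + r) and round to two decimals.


Doubling condition: (1 + r)^t = 2
Take ln of both sides: t × ln(1 + r) = ln(2)
t = ln(2) / ln(1 + r)
t = 0.693147 / 0.044591
t = 15.54

t = ln(2) / ln(1 + r) = 15.54 years


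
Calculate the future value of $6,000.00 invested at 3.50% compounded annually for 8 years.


Compound interest formula: A = P(1 + r/n)^(nt)
A = $6,000.00 × (1 + 0.035/1)^(1 × 8)
Growth factor: (1 + 0.035/1)^8 = 1.316809
A = $6,000.00 × 1.316809
A = $7,900.85

A = P(1 + r/n)^(nt) = $7,900.85


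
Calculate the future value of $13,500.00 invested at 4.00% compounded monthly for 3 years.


Compound interest formula: A = P(1 + r/n)^(nt)
A = $13,500.00 × (1 + 0.04/12)^(12 × 3)
Growth factor: (1 + 0.04/12)^36 = 1.127272
A = $13,500.00 × 1.127272
A = $15,218.17

A = P(1 + r/n)^(nt) = $15,218.17


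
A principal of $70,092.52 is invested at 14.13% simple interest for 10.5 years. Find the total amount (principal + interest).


Total amount formula: A = P(1 + rt) = P + P·r·t
Interest: I = P × r × t = $70,092.52 × 0.1413 × 10.5 = $103,992.77
A = P + I = $70,092.52 + $103,992.77 = $174,085.29

A = P + I = P(1 + rt) = $174,085.29


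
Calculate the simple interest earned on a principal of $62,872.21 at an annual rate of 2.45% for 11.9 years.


Simple interest formula: I = P × r × t
I = $62,872.21 × 0.0245 × 11.9
I = $18,330.39

I = P × r × t = $18,330.39


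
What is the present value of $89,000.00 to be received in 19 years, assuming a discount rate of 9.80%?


Present value formula: PV = FV / (1 + r)^t
PV = $89,000.00 / (1 + 0.098)^19
PV = $89,000.00 / 5.908054
PV = $15,064.18

PV = FV / (1 + r)^t = $15,064.18


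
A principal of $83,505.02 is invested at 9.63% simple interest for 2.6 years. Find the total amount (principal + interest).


Total amount formula: A = P(1 + rt) = P + P·r·t
Interest: I = P × r × t = $83,505.02 × 0.0963 × 2.6 = $20,907.99
A = P + I = $83,505.02 + $20,907.99 = $104,413.01

A = P + I = P(1 + rt) = $104,413.01


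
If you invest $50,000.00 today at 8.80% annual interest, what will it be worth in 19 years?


Future value formula: FV = PV × (1 + r)^t
FV = $50,000.00 × (1 + 0.088)^19
FV = $50,000.00 × 4.9653402
FV = $248,267.01

FV = PV × (1 + r)^t = $248,267.01


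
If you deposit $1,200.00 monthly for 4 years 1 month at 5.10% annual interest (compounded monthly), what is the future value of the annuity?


Future value of an ordinary annuity: FV = PMT × ((1 + r)^n − 1) / r
Monthly rate r = 0.051/12 = 0.00425, n = 49
FV = $1,200.00 × ((1 + 0.051/12)^49 − 1) / (0.051/12)
FV = $1,200.00 × 54.347690
FV = $65,217.23

FV = PMT × ((1+r)^n - 1)/r = $65,217.23


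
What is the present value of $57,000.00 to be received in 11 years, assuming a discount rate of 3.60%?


Present value formula: PV = FV / (1 + r)^t
PV = $57,000.00 / (1 + 0.036)^11
PV = $57,000.00 / 1.4755615
PV = $38,629.36

PV = FV / (1 + r)^t = $38,629.36


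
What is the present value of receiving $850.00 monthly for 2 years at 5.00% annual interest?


Present value of an ordinary annuity: PV = PMT × (1 − (1 + r)^(−n)) / r
Monthly rate r = 0.05/12 ≈ 0.00416667, n = 24
PV = $850.00 × (1 − (1 + 0.05/12)^(−24)) / (0.05/12)
PV = $850.00 × 22.793898
PV = $19,374.81

PV = PMT × (1-(1+r)^(-n))/r = $19,374.81


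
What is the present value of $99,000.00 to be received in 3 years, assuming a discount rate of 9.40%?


Present value formula: PV = FV / (1 + r)^t
PV = $99,000.00 / (1 + 0.094)^3
PV = $99,000.00 / 1.3093386
PV = $75,610.69

PV = FV / (1 + r)^t = $75,610.69


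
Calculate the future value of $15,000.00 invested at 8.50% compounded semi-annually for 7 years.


Compound interest formula: A = P(1 + r/n)^(nt)
A = $15,000.00 × (1 + 0.085/2)^(2 × 7)
Growth factor: (1 + 0.085/2)^14 = 1.7908734
A = $15,000.00 × 1.7908734
A = $26,863.10

A = P(1 + r/n)^(nt) = $26,863.10


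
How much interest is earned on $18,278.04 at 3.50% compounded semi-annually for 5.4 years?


Compound interest earned = final amount − principal.
A = P(1 + r/n)^(nt) = $18,278.04 × (1 + 0.035/2)^(2 × 5.4) = $22,044.56
Interest = A − P = $22,044.56 − $18,278.04 = $3,766.52

Interest = A - P = $3,766.52


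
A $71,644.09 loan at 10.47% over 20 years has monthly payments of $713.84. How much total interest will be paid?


Total paid over the life of the loan = PMT × n.
Total paid = $713.84 × 240 = $171,321.60
Total interest = total paid − principal = $171,321.60 − $71,644.09 = $99,677.51

Total interest = (PMT × n) - PV = $99,677.51


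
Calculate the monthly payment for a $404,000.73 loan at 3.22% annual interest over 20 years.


Loan payment formula: PMT = PV × r / (1 − (1 + r)^(−n))
Monthly rate r = 0.0322/12 ≈ 0.00268333, n = 240 months
Denominator: 1 − (1 + 0.0322/12)^(−240) = 0.474359
PMT = $404,000.73 × (0.0322/12) / 0.474359
PMT = $2,285.33 per month

PMT = PV × r / (1-(1+r)^(-n)) = $2,285.33/month


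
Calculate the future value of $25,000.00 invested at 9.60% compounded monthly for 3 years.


Compound interest formula: A = P(1 + r/n)^(nt)
A = $25,000.00 × (1 + 0.096/12)^(12 × 3)
Growth factor: (1 + 0.096/12)^36 = 1.332230
A = $25,000.00 × 1.332230
A = $33,305.75

A = P(1 + r/n)^(nt) = $33,305.75


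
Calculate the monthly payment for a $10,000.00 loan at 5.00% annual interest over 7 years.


Loan payment formula: PMT = PV × r / (1 − (1 + r)^(−n))
Monthly rate r = 0.05/12 ≈ 0.00416667, n = 84 months
Denominator: 1 − (1 + 0.05/12)^(−84) = 0.294799
PMT = $10,000.00 × (0.05/12) / 0.294799
PMT = $141.34 per month

PMT = PV × r / (1-(1+r)^(-n)) = $141.34/month


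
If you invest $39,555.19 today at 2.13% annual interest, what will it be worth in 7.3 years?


Future value formula: FV = PV × (1 + r)^t
FV = $39,555.19 × (1 + 0.0213)^7.3
FV = $39,555.19 × 1.1663243
FV = $46,134.18

FV = PV × (1 + r)^t = $46,134.18


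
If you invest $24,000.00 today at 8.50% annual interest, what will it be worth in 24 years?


Future value formula: FV = PV × (1 + r)^t
FV = $24,000.00 × (1 + 0.085)^24
FV = $24,000.00 × 7.0845736
FV = $170,029.77

FV = PV × (1 + r)^t = $170,029.77


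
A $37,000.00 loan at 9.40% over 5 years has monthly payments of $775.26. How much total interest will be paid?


Total paid over the life of the loan = PMT × n.
Total paid = $775.26 × 60 = $46,515.60
Total interest = total paid − principal = $46,515.60 − $37,000.00 = $9,515.60

Total interest = (PMT × n) - PV = $9,515.60


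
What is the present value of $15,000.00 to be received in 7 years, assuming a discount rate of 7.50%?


Present value formula: PV = FV / (1 + r)^t
PV = $15,000.00 / (1 + 0.075)^7
PV = $15,000.00 / 1.659049
PV = $9,041.32

PV = FV / (1 + r)^t = $9,041.32


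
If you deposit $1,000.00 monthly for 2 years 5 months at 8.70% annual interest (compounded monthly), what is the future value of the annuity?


Future value of an ordinary annuity: FV = PMT × ((1 + r)^n − 1) / r
Monthly rate r = 0.087/12 = 0.00725, n = 29
FV = $1,000.00 × ((1 + 0.087/12)^29 − 1) / (0.087/12)
FV = $1,000.00 × 32.144952
FV = $32,144.95

FV = PMT × ((1+r)^n - 1)/r = $32,144.95


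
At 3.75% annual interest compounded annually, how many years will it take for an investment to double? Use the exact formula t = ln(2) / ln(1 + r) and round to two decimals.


Doubling condition: (1 + r)^t = 2
Take ln of both sides: t × ln(1 + r) = ln(2)
t = ln(2) / ln(1 + r)
t = 0.693147 / 0.036814
t = 18.83

t = ln(2) / ln(1 + r) = 18.83 years


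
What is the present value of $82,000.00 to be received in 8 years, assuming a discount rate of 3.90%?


Present value formula: PV = FV / (1 + r)^t
PV = $82,000.00 / (1 + 0.039)^8
PV = $82,000.00 / 1.358077
PV = $60,379.49

PV = FV / (1 + r)^t = $60,379.49


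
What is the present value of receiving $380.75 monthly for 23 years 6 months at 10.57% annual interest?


Present value of an ordinary annuity: PV = PMT × (1 − (1 + r)^(−n)) / r
Monthly rate r = 0.1057/12 ≈ 0.00880833, n = 282
PV = $380.75 × (1 − (1 + 0.1057/12)^(−282)) / (0.1057/12)
PV = $380.75 × 103.955508
PV = $39,581.06

PV = PMT × (1-(1+r)^(-n))/r = $39,581.06


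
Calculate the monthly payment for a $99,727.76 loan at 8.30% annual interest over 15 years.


Loan payment formula: PMT = PV × r / (1 − (1 + r)^(−n))
Monthly rate r = 0.083/12 ≈ 0.00691667, n = 180 months
Denominator: 1 − (1 + 0.083/12)^(−180) = 0.710822
PMT = $99,727.76 × (0.083/12) / 0.710822
PMT = $970.40 per month

PMT = PV × r / (1-(1+r)^(-n)) = $970.40/month


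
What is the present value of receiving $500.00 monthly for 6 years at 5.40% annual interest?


Present value of an ordinary annuity: PV = PMT × (1 − (1 + r)^(−n)) / r
Monthly rate r = 0.054/12 = 0.0045, n = 72
PV = $500.00 × (1 − (1 + 0.054/12)^(−72)) / (0.054/12)
PV = $500.00 × 61.383087
PV = $30,691.54

PV = PMT × (1-(1+r)^(-n))/r = $30,691.54


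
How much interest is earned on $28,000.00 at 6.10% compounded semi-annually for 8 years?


Compound interest earned = final amount − principal.
A = P(1 + r/n)^(nt) = $28,000.00 × (1 + 0.061/2)^(2 × 8) = $45,282.04
Interest = A − P = $45,282.04 − $28,000.00 = $17,282.04

Interest = A - P = $17,282.04


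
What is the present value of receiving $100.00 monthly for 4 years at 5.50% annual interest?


Present value of an ordinary annuity: PV = PMT × (1 − (1 + r)^(−n)) / r
Monthly rate r = 0.055/12 ≈ 0.00458333, n = 48
PV = $100.00 × (1 − (1 + 0.055/12)^(−48)) / (0.055/12)
PV = $100.00 × 42.998777
PV = $4,299.88

PV = PMT × (1-(1+r)^(-n))/r = $4,299.88


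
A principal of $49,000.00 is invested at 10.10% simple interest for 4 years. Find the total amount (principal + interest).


Total amount formula: A = P(1 + rt) = P + P·r·t
Interest: I = P × r × t = $49,000.00 × 0.101 × 4 = $19,796.00
A = P + I = $49,000.00 + $19,796.00 = $68,796.00

A = P + I = P(1 + rt) = $68,796.00


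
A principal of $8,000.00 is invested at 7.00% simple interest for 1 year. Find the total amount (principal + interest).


Total amount formula: A = P(1 + rt) = P + P·r·t
Interest: I = P × r × t = $8,000.00 × 0.07 × 1 = $560.00
A = P + I = $8,000.00 + $560.00 = $8,560.00

A = P + I = P(1 + rt) = $8,560.00


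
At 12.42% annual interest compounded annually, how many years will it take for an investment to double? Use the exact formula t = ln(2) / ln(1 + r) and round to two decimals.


Doubling condition: (1 + r)^t = 2
Take ln of both sides: t × ln(1 + r) = ln(2)
t = ln(2) / ln(1 + r)
t = 0.693147 / 0.117072
t = 5.92

t = ln(2) / ln(1 + r) = 5.92 years


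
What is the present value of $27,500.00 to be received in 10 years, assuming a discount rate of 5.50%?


Present value formula: PV = FV / (1 + r)^t
PV = $27,500.00 / (1 + 0.055)^10
PV = $27,500.00 / 1.7081445
PV = $16,099.34

PV = FV / (1 + r)^t = $16,099.34


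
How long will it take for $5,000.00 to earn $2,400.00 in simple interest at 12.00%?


Rearrange the simple interest formula for t:
I = P × r × t  ⇒  t = I / (P × r)
t = $2,400.00 / ($5,000.00 × 0.12)
t = 4

t = I/(P×r) = 4 years


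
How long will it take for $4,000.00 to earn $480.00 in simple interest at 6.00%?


Rearrange the simple interest formula for t:
I = P × r × t  ⇒  t = I / (P × r)
t = $480.00 / ($4,000.00 × 0.06)
t = 2

t = I/(P×r) = 2 years


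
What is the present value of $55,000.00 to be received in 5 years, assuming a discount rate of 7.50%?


Present value formula: PV = FV / (1 + r)^t
PV = $55,000.00 / (1 + 0.075)^5
PV = $55,000.00 / 1.43562933
PV = $38,310.72

PV = FV / (1 + r)^t = $38,310.72


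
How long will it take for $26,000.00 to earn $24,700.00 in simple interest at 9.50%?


Rearrange the simple interest formula for t:
I = P × r × t  ⇒  t = I / (P × r)
t = $24,700.00 / ($26,000.00 × 0.095)
t = 10

t = I/(P×r) = 10 years


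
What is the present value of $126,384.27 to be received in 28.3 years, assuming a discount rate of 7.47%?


Present value formula: PV = FV / (1 + r)^t
PV = $126,384.27 / (1 + 0.0747)^28.3
PV = $126,384.27 / 7.681201
PV = $16,453.71

PV = FV / (1 + r)^t = $16,453.71


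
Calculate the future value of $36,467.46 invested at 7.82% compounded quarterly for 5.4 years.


Compound interest formula: A = P(1 + r/n)^(nt)
A = $36,467.46 × (1 + 0.0782/4)^(4 × 5.4)
Growth factor: (1 + 0.0782/4)^21.6 = 1.5192324
A = $36,467.46 × 1.5192324
A = $55,402.55

A = P(1 + r/n)^(nt) = $55,402.55


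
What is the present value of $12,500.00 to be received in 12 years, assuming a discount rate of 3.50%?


Present value formula: PV = FV / (1 + r)^t
PV = $12,500.00 / (1 + 0.035)^12
PV = $12,500.00 / 1.511069
PV = $8,272.29

PV = FV / (1 + r)^t = $8,272.29


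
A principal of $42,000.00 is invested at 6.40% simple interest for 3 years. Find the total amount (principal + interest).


Total amount formula: A = P(1 + rt) = P + P·r·t
Interest: I = P × r × t = $42,000.00 × 0.064 × 3 = $8,064.00
A = P + I = $42,000.00 + $8,064.00 = $50,064.00

A = P + I = P(1 + rt) = $50,064.00


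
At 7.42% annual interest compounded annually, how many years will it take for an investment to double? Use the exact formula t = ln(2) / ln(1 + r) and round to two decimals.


Doubling condition: (1 + r)^t = 2
Take ln of both sides: t × ln(1 + r) = ln(2)
t = ln(2) / ln(1 + r)
t = 0.693147 / 0.071576
t = 9.68

t = ln(2) / ln(1 + r) = 9.68 years


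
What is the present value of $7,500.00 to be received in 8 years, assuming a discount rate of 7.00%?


Present value formula: PV = FV / (1 + r)^t
PV = $7,500.00 / (1 + 0.07)^8
PV = $7,500.00 / 1.718186
PV = $4,365.07

PV = FV / (1 + r)^t = $4,365.07


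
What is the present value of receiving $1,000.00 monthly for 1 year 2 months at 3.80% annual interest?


Present value of an ordinary annuity: PV = PMT × (1 − (1 + r)^(−n)) / r
Monthly rate r = 0.038/12 ≈ 0.00316667, n = 14
PV = $1,000.00 × (1 − (1 + 0.038/12)^(−14)) / (0.038/12)
PV = $1,000.00 × 13.673041
PV = $13,673.04

PV = PMT × (1-(1+r)^(-n))/r = $13,673.04


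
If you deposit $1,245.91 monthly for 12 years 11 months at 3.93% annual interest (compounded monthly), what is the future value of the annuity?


Future value of an ordinary annuity: FV = PMT × ((1 + r)^n − 1) / r
Monthly rate r = 0.0393/12 = 0.003275, n = 155
FV = $1,245.91 × ((1 + 0.0393/12)^155 − 1) / (0.0393/12)
FV = $1,245.91 × 201.515552
FV = $251,070.24

FV = PMT × ((1+r)^n - 1)/r = $251,070.24


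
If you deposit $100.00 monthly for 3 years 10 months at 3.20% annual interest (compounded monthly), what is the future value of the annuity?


Future value of an ordinary annuity: FV = PMT × ((1 + r)^n − 1) / r
Monthly rate r = 0.032/12 ≈ 0.00266667, n = 46
FV = $100.00 × ((1 + 0.032/12)^46 − 1) / (0.032/12)
FV = $100.00 × 48.871112
FV = $4,887.11

FV = PMT × ((1+r)^n - 1)/r = $4,887.11


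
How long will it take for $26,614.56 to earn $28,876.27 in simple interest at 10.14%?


Rearrange the simple interest formula for t:
I = P × r × t  ⇒  t = I / (P × r)
t = $28,876.27 / ($26,614.56 × 0.1014)
t = 10.7

t = I/(P×r) = 10.7 years


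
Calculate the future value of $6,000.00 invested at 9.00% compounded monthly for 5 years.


Compound interest formula: A = P(1 + r/n)^(nt)
A = $6,000.00 × (1 + 0.09/12)^(12 × 5)
Growth factor: (1 + 0.09/12)^60 = 1.565681
A = $6,000.00 × 1.565681
A = $9,394.09

A = P(1 + r/n)^(nt) = $9,394.09
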